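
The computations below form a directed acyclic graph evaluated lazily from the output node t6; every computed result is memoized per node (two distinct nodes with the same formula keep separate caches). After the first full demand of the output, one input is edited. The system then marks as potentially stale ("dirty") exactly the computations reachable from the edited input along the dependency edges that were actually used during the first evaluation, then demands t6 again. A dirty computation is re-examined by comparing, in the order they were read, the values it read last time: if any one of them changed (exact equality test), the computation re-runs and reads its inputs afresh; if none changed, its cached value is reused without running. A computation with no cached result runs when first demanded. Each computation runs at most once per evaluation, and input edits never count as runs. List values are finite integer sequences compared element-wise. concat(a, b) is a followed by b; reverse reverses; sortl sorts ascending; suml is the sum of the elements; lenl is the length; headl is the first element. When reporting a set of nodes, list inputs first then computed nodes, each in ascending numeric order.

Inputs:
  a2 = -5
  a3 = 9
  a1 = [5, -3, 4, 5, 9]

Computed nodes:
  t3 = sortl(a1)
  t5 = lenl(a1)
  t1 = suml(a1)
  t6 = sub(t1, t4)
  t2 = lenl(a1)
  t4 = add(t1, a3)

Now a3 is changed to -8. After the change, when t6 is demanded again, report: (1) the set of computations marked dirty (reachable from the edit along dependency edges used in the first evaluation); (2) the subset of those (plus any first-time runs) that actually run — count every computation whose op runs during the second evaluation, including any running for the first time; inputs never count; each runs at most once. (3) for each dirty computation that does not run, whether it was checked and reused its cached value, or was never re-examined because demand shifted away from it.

The edit dirties: t4, t6.
2 computations run: t4, t6.
No dirty computation escaped a run.

First demand of the output computes:
  t1 = suml([5, -3, 4, 5, 9]) = 20
  t4 = add(20, 9) = 29
  t6 = sub(20, 29) = -9

After the edit, cleaning proceeds:
  t4: a read changed (a3 9->-8) — executes, giving 12.
  t6: a read changed (t4 29->12) — executes, giving 8.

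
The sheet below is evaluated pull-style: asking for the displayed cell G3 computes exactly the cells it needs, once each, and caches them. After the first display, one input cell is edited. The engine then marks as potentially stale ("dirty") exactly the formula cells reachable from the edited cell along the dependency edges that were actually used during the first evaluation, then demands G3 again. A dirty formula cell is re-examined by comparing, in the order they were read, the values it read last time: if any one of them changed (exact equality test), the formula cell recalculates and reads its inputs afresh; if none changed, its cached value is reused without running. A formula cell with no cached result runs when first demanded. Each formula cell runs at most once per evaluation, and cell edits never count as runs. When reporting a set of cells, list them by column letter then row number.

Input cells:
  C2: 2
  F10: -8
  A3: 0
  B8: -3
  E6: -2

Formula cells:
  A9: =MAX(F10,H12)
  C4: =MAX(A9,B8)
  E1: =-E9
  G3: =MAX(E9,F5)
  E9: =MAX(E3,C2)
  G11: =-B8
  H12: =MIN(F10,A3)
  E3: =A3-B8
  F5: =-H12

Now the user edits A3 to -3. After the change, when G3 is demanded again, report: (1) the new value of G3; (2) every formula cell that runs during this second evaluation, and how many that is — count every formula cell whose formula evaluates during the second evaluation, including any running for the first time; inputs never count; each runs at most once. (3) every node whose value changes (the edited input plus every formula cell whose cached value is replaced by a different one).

First demand of the output computes:
  E3 = 0 - -3 = 3
  E9 = MAX(3, 2) = 3
  H12 = MIN(-8, 0) = -8
  F5 = -(-8) = 8
  G3 = MAX(3, 8) = 8

After the edit, cleaning proceeds:
  E3: a read changed (A3 0->-3) — executes, giving 0.
  E9: a read changed (E3 3->0) — executes, giving 2.
  H12: a read changed (A3 0->-3) — executes, giving -8 — identical to its old value.
  F5: dirty, but its reads are unchanged (H12 unchanged); cached 8 stands.
  G3: a read changed (E9 3->2) — executes, giving 8 — identical to its old value.

Note where the cutoff bites: F5 is checked, finds nothing changed, and keeps its cache.

Demanding G3 again yields 8.
4 formula cells run: E3, E9, G3, H12.
The nodes whose values change: A3, E3, E9.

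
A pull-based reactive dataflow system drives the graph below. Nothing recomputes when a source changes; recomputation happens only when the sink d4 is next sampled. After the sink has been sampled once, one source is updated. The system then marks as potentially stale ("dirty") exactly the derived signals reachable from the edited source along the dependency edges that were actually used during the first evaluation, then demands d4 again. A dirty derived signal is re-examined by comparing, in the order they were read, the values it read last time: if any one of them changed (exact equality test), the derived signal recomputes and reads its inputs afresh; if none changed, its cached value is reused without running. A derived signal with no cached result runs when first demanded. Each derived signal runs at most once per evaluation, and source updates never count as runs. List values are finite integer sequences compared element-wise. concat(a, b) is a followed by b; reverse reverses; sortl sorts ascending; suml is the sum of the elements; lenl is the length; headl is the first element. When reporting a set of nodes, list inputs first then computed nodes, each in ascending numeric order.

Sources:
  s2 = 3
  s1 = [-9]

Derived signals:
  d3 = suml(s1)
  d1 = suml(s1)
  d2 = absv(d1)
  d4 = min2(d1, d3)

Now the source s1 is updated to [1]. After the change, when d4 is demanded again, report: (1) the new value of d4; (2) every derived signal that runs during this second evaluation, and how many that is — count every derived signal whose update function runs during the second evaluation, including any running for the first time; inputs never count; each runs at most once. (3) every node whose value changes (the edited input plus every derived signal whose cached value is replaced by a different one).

First evaluation (everything demanded from the output):
  d1 = suml([-9]) = -9
  d3 = suml([-9]) = -9
  d4 = min2(-9, -9) = -9

Propagation after the edit:
  d1: runs — s1 [-9]->[1]; result 1.
  d3: runs — s1 [-9]->[1]; result 1.
  d4: runs — d1 -9->1; d3 -9->1; result 1.

New value of d4: 1.
Derived signals that run: d1, d3, d4 — 3 in total.
Values that change: s1, d1, d3, d4.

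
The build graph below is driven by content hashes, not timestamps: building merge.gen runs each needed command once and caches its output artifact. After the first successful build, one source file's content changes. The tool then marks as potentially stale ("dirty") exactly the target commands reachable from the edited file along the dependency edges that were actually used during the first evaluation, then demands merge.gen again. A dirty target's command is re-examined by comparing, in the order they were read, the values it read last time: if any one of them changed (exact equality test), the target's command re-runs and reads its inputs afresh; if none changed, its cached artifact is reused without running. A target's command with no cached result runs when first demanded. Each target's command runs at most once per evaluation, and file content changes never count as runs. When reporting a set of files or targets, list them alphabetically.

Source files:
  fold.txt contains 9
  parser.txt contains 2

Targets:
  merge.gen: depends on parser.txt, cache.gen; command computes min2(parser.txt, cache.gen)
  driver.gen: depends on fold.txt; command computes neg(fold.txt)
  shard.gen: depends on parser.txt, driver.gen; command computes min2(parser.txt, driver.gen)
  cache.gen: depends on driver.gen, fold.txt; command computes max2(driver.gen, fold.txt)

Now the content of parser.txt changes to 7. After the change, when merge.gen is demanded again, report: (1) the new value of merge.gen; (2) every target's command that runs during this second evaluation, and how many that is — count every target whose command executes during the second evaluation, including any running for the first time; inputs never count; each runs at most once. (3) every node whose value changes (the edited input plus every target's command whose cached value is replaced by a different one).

Initial pass — values computed on the first demand:
  driver.gen = neg(9) = -9
  cache.gen = max2(-9, 9) = 9
  merge.gen = min2(2, 9) = 2

Second demand — change propagation:
  merge.gen: re-runs because parser.txt 2->7; new result 7.

merge.gen now evaluates to 7.
Run set: merge.gen (1 run).
Changed values: merge.gen, parser.txt.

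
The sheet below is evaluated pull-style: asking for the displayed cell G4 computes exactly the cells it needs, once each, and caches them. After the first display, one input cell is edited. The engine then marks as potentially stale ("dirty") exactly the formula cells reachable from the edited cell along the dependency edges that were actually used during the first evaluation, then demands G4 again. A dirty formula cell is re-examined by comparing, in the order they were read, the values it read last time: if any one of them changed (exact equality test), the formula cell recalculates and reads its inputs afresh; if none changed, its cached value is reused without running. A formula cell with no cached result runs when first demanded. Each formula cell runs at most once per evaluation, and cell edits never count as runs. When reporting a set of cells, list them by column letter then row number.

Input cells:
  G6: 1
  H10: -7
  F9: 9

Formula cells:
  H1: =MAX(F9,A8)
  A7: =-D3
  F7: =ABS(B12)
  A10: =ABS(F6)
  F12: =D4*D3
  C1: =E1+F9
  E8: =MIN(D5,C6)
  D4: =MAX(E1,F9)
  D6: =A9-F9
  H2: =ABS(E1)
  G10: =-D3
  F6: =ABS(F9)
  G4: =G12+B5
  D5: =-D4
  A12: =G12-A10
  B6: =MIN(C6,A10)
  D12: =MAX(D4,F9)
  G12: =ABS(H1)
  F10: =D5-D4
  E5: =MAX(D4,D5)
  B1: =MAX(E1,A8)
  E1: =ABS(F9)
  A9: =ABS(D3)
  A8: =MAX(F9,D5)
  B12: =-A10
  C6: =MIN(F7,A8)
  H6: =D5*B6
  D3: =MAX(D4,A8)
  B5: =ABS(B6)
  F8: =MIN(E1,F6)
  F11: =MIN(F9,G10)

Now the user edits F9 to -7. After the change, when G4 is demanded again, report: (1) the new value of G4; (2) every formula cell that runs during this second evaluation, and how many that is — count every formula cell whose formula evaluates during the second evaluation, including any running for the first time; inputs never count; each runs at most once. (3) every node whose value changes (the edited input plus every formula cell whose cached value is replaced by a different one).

Demanding G4 again yields 14.
14 formula cells run: A8, A10, B5, B6, B12, C6, D4, D5, E1, F6, F7, G4, G12, H1.
The nodes whose values change: A8, A10, B5, B6, B12, C6, D4, D5, E1, F6, F7, F9, G4, G12, H1.

First demand of the output computes:
  E1 = ABS(9) = 9
  D4 = MAX(9, 9) = 9
  D5 = -(9) = -9
  A8 = MAX(9, -9) = 9
  F6 = ABS(9) = 9
  A10 = ABS(9) = 9
  B12 = -(9) = -9
  F7 = ABS(-9) = 9
  C6 = MIN(9, 9) = 9
  B6 = MIN(9, 9) = 9
  B5 = ABS(9) = 9
  H1 = MAX(9, 9) = 9
  G12 = ABS(9) = 9
  G4 = 9 + 9 = 18

After the edit, cleaning proceeds:
  E1: a read changed (F9 9->-7) — executes, giving 7.
  D4: a read changed (E1 9->7; F9 9->-7) — executes, giving 7.
  D5: a read changed (D4 9->7) — executes, giving -7.
  A8: a read changed (F9 9->-7; D5 -9->-7) — executes, giving -7.
  F6: a read changed (F9 9->-7) — executes, giving 7.
  A10: a read changed (F6 9->7) — executes, giving 7.
  B12: a read changed (A10 9->7) — executes, giving -7.
  F7: a read changed (B12 -9->-7) — executes, giving 7.
  C6: a read changed (F7 9->7; A8 9->-7) — executes, giving -7.
  B6: a read changed (C6 9->-7; A10 9->7) — executes, giving -7.
  B5: a read changed (B6 9->-7) — executes, giving 7.
  H1: a read changed (F9 9->-7; A8 9->-7) — executes, giving -7.
  G12: a read changed (H1 9->-7) — executes, giving 7.
  G4: a read changed (G12 9->7; B5 9->7) — executes, giving 14.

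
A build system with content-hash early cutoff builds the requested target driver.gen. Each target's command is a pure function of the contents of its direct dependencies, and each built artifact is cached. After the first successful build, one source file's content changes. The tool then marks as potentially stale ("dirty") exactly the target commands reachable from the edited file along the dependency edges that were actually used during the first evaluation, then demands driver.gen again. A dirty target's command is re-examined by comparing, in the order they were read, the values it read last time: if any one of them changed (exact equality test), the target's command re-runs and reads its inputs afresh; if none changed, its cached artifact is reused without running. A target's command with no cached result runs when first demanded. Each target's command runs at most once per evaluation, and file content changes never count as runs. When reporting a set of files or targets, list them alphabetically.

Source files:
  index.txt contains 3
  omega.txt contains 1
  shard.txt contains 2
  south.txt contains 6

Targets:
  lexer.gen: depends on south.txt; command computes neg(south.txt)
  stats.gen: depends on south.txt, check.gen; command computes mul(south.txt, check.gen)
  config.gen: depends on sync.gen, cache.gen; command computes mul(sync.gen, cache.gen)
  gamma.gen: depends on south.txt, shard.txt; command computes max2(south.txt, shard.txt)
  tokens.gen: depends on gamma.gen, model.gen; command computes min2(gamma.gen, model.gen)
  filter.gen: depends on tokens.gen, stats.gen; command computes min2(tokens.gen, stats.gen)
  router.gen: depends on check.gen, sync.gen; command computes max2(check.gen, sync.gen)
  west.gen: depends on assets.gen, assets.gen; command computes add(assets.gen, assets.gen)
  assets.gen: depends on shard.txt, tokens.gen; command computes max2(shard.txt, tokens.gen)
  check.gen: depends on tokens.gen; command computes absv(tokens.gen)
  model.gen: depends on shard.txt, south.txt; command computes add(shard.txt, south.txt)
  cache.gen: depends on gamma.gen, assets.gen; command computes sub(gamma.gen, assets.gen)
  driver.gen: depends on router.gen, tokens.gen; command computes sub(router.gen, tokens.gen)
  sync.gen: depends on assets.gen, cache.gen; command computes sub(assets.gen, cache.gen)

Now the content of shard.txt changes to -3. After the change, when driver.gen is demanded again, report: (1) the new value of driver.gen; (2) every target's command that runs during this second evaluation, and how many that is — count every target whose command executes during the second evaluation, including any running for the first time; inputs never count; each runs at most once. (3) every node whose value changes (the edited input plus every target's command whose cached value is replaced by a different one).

New value of driver.gen: 0.
Target commands that run: assets.gen, cache.gen, check.gen, driver.gen, gamma.gen, model.gen, router.gen, sync.gen, tokens.gen — 9 in total.
Values that change: assets.gen, cache.gen, check.gen, model.gen, router.gen, shard.txt, sync.gen, tokens.gen.

First evaluation (everything demanded from the output):
  gamma.gen = max2(6, 2) = 6
  model.gen = add(2, 6) = 8
  tokens.gen = min2(6, 8) = 6
  assets.gen = max2(2, 6) = 6
  cache.gen = sub(6, 6) = 0
  check.gen = absv(6) = 6
  sync.gen = sub(6, 0) = 6
  router.gen = max2(6, 6) = 6
  driver.gen = sub(6, 6) = 0

Propagation after the edit:
  gamma.gen: runs — shard.txt 2->-3; result 6 (same value as before).
  model.gen: runs — shard.txt 2->-3; result 3.
  tokens.gen: runs — model.gen 8->3; result 3.
  assets.gen: runs — shard.txt 2->-3; tokens.gen 6->3; result 3.
  cache.gen: runs — assets.gen 6->3; result 3.
  check.gen: runs — tokens.gen 6->3; result 3.
  sync.gen: runs — assets.gen 6->3; cache.gen 0->3; result 0.
  router.gen: runs — check.gen 6->3; sync.gen 6->0; result 3.
  driver.gen: runs — router.gen 6->3; tokens.gen 6->3; result 0 (same value as before).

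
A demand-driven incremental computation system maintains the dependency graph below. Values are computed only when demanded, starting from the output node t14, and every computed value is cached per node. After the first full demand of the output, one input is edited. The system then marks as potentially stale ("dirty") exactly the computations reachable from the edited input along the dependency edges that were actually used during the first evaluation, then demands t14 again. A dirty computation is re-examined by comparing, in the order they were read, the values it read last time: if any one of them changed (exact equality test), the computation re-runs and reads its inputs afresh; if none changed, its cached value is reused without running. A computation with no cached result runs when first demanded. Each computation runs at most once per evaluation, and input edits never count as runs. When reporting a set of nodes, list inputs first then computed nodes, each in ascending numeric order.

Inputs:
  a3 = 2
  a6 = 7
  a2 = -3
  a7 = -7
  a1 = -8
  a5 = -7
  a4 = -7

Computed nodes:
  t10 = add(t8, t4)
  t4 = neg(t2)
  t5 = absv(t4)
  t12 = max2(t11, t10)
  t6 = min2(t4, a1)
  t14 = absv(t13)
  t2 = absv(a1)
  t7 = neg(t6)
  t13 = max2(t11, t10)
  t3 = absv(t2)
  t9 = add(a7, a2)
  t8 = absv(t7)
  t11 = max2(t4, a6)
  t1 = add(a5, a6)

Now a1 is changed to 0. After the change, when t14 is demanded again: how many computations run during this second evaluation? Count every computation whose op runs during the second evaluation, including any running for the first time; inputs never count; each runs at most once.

Computations that run: t2, t4, t6, t7, t8, t10, t11 — 7 in total.
Key observation: the cutoff stops propagation at t13 — its inputs' values are unchanged, so it reuses its cache.

First evaluation (everything demanded from the output):
  t2 = absv(-8) = 8
  t4 = neg(8) = -8
  t6 = min2(-8, -8) = -8
  t7 = neg(-8) = 8
  t8 = absv(8) = 8
  t10 = add(8, -8) = 0
  t11 = max2(-8, 7) = 7
  t13 = max2(7, 0) = 7
  t14 = absv(7) = 7

Propagation after the edit:
  t2: runs — a1 -8->0; result 0.
  t4: runs — t2 8->0; result 0.
  t6: runs — t4 -8->0; a1 -8->0; result 0.
  t7: runs — t6 -8->0; result 0.
  t8: runs — t7 8->0; result 0.
  t10: runs — t8 8->0; t4 -8->0; result 0 (same value as before).
  t11: runs — t4 -8->0; result 7 (same value as before).
  t13: checked — values it read are unchanged (t11 unchanged, t10 unchanged); reused cached 7 without running.
  t14: checked — values it read are unchanged (t13 unchanged); reused cached 7 without running.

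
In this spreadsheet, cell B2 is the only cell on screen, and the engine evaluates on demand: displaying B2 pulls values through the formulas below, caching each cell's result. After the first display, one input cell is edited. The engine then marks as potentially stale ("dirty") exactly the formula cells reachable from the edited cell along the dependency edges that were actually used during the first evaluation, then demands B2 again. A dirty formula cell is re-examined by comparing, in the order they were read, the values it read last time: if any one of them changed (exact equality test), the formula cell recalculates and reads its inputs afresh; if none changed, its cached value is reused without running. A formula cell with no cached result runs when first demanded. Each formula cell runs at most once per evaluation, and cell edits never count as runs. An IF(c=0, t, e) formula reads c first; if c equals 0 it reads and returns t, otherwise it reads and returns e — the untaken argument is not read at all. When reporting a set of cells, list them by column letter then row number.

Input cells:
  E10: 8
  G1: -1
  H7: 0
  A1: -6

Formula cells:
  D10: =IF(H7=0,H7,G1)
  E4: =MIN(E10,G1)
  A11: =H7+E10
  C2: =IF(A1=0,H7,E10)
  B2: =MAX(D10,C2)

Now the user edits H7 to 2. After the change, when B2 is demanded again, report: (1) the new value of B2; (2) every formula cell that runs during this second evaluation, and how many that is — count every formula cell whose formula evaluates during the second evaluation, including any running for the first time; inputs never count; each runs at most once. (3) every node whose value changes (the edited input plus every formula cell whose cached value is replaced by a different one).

B2 now evaluates to 8.
Run set: B2, D10 (2 run).
Changed values: D10, H7.

Initial pass — values computed on the first demand:
  C2 = IF(A1=0: A1=-6 -> else branch E10) = 8
  D10 = IF(H7=0: H7=0 -> then branch H7) = 0
  B2 = MAX(0, 8) = 8

Second demand — change propagation:
  D10: re-runs because H7 0->2; H7 0->2; new result -1.
  B2: re-runs because D10 0->-1; new result 8 (unchanged).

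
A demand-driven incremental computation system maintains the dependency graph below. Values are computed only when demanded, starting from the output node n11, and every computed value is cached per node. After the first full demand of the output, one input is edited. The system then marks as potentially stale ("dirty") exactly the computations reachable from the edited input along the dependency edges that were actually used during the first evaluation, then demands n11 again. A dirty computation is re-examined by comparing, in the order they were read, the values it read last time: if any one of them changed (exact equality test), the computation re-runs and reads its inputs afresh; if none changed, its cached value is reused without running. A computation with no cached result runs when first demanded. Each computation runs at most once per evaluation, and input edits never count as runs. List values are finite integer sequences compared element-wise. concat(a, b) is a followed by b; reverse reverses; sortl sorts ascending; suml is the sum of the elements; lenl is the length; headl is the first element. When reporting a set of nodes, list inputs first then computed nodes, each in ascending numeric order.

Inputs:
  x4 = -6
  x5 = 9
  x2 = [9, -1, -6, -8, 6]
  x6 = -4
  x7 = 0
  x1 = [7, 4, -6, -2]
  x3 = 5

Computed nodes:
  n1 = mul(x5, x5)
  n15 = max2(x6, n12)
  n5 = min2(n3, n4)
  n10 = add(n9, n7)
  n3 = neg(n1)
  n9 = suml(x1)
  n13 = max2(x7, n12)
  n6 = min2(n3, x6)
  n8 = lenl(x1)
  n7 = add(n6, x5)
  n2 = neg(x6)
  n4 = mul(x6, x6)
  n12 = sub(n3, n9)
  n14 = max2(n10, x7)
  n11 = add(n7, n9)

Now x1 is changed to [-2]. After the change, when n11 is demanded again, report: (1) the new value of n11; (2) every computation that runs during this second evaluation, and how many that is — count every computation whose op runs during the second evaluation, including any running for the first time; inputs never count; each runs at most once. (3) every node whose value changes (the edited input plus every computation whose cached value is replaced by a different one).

First evaluation (everything demanded from the output):
  n1 = mul(9, 9) = 81
  n3 = neg(81) = -81
  n6 = min2(-81, -4) = -81
  n7 = add(-81, 9) = -72
  n9 = suml([7, 4, -6, -2]) = 3
  n11 = add(-72, 3) = -69

Propagation after the edit:
  n9: runs — x1 [7, 4, -6, -2]->[-2]; result -2.
  n11: runs — n9 3->-2; result -74.

New value of n11: -74.
Computations that run: n9, n11 — 2 in total.
Values that change: x1, n9, n11.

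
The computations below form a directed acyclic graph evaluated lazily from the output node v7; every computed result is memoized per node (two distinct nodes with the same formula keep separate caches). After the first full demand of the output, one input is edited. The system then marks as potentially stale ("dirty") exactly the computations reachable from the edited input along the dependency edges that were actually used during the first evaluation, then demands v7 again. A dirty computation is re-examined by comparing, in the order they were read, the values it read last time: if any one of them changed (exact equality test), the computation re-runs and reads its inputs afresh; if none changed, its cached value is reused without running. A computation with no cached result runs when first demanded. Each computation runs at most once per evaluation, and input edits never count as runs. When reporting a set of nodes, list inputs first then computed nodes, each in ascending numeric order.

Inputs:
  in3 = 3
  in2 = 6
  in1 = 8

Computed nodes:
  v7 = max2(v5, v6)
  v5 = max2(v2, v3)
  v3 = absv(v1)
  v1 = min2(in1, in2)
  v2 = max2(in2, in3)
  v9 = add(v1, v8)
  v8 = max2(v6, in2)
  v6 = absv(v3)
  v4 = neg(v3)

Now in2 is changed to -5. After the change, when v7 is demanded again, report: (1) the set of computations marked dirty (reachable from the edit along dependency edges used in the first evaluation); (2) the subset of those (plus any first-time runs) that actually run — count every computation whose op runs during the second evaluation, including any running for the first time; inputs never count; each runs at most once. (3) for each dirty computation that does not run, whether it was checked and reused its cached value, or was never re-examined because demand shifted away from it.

The edit dirties: v1, v2, v3, v5, v6, v7.
6 computations run: v1, v2, v3, v5, v6, v7.
No dirty computation escaped a run.

First demand of the output computes:
  v1 = min2(8, 6) = 6
  v2 = max2(6, 3) = 6
  v3 = absv(6) = 6
  v5 = max2(6, 6) = 6
  v6 = absv(6) = 6
  v7 = max2(6, 6) = 6

After the edit, cleaning proceeds:
  v1: a read changed (in2 6->-5) — executes, giving -5.
  v2: a read changed (in2 6->-5) — executes, giving 3.
  v3: a read changed (v1 6->-5) — executes, giving 5.
  v5: a read changed (v2 6->3; v3 6->5) — executes, giving 5.
  v6: a read changed (v3 6->5) — executes, giving 5.
  v7: a read changed (v5 6->5; v6 6->5) — executes, giving 5.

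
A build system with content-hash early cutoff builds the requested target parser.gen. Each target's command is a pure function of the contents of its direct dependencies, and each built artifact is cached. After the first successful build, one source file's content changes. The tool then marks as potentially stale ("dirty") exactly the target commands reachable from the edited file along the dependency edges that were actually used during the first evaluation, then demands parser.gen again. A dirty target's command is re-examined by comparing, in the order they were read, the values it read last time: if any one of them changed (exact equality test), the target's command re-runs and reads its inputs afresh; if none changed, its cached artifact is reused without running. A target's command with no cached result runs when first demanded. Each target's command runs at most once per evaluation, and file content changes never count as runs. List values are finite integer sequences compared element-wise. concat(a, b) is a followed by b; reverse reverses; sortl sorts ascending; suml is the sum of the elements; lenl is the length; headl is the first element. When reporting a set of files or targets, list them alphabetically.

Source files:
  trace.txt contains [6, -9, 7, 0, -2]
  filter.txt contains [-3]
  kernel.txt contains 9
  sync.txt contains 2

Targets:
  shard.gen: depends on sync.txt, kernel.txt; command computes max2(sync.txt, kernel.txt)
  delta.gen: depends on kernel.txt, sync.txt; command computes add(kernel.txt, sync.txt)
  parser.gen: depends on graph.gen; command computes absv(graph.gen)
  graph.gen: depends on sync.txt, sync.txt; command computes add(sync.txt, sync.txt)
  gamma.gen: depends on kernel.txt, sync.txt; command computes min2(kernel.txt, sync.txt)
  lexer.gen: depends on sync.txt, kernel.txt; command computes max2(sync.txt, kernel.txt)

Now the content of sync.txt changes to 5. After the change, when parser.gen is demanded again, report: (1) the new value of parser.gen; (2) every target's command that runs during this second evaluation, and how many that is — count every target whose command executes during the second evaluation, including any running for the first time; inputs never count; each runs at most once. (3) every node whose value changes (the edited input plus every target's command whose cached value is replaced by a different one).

New value of parser.gen: 10.
Target commands that run: graph.gen, parser.gen — 2 in total.
Values that change: graph.gen, parser.gen, sync.txt.

First evaluation (everything demanded from the output):
  graph.gen = add(2, 2) = 4
  parser.gen = absv(4) = 4

Propagation after the edit:
  graph.gen: runs — sync.txt 2->5; sync.txt 2->5; result 10.
  parser.gen: runs — graph.gen 4->10; result 10.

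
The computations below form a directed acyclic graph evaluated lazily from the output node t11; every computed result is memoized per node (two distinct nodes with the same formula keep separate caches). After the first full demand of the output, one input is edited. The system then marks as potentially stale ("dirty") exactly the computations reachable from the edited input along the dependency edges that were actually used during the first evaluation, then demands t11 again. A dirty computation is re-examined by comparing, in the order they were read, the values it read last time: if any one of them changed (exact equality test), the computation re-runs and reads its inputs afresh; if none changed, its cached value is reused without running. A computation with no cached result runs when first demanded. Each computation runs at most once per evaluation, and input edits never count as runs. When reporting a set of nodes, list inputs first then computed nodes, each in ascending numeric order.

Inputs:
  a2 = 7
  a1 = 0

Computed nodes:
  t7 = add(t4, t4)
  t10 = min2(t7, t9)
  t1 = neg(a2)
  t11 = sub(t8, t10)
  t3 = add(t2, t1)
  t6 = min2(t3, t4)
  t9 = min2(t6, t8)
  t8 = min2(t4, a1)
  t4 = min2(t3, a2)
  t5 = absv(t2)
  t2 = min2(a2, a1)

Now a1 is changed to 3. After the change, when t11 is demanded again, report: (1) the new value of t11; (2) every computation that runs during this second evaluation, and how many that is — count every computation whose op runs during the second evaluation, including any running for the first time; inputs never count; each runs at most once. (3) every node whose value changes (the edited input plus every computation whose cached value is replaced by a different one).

First demand of the output computes:
  t1 = neg(7) = -7
  t2 = min2(7, 0) = 0
  t3 = add(0, -7) = -7
  t4 = min2(-7, 7) = -7
  t6 = min2(-7, -7) = -7
  t7 = add(-7, -7) = -14
  t8 = min2(-7, 0) = -7
  t9 = min2(-7, -7) = -7
  t10 = min2(-14, -7) = -14
  t11 = sub(-7, -14) = 7

After the edit, cleaning proceeds:
  t2: a read changed (a1 0->3) — executes, giving 3.
  t3: a read changed (t2 0->3) — executes, giving -4.
  t4: a read changed (t3 -7->-4) — executes, giving -4.
  t6: a read changed (t3 -7->-4; t4 -7->-4) — executes, giving -4.
  t7: a read changed (t4 -7->-4; t4 -7->-4) — executes, giving -8.
  t8: a read changed (t4 -7->-4; a1 0->3) — executes, giving -4.
  t9: a read changed (t6 -7->-4; t8 -7->-4) — executes, giving -4.
  t10: a read changed (t7 -14->-8; t9 -7->-4) — executes, giving -8.
  t11: a read changed (t8 -7->-4; t10 -14->-8) — executes, giving 4.

Demanding t11 again yields 4.
9 computations run: t2, t3, t4, t6, t7, t8, t9, t10, t11.
The nodes whose values change: a1, t2, t3, t4, t6, t7, t8, t9, t10, t11.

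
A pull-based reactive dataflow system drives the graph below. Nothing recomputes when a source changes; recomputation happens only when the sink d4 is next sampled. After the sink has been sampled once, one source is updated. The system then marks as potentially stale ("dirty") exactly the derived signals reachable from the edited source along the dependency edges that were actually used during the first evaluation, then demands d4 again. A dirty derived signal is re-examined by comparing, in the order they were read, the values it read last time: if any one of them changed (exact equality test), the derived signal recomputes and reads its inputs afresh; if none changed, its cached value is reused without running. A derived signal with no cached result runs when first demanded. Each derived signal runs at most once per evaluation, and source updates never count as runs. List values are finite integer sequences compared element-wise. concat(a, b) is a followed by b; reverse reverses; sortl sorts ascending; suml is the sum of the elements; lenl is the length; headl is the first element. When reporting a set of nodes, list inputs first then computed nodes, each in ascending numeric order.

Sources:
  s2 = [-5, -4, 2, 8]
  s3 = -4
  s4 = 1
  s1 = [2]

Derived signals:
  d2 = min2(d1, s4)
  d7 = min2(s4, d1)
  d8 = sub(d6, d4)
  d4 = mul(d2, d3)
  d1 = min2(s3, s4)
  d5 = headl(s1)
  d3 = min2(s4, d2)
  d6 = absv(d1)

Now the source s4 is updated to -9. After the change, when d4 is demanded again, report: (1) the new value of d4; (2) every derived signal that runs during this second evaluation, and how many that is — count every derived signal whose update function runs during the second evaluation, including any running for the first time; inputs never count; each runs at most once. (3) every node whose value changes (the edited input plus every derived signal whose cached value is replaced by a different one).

First evaluation (everything demanded from the output):
  d1 = min2(-4, 1) = -4
  d2 = min2(-4, 1) = -4
  d3 = min2(1, -4) = -4
  d4 = mul(-4, -4) = 16

Propagation after the edit:
  d1: runs — s4 1->-9; result -9.
  d2: runs — d1 -4->-9; s4 1->-9; result -9.
  d3: runs — s4 1->-9; d2 -4->-9; result -9.
  d4: runs — d2 -4->-9; d3 -4->-9; result 81.

New value of d4: 81.
Derived signals that run: d1, d2, d3, d4 — 4 in total.
Values that change: s4, d1, d2, d3, d4.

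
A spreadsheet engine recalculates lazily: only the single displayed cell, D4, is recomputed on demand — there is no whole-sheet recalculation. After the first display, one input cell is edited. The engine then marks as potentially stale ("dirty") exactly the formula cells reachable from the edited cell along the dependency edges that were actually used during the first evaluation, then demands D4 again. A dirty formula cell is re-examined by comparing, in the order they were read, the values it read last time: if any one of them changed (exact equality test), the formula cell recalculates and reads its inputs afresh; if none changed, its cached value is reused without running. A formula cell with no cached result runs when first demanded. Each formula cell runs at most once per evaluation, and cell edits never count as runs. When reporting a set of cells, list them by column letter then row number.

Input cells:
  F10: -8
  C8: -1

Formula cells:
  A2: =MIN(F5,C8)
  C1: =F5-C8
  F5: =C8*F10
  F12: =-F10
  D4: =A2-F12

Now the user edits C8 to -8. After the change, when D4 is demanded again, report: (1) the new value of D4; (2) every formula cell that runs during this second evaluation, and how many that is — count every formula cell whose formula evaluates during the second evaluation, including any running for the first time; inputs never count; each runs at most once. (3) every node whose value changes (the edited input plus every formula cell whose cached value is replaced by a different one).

New value of D4: -16.
Formula cells that run: A2, D4, F5 — 3 in total.
Values that change: A2, C8, D4, F5.

First evaluation (everything demanded from the output):
  F5 = -1 * -8 = 8
  A2 = MIN(8, -1) = -1
  F12 = -(-8) = 8
  D4 = -1 - 8 = -9

Propagation after the edit:
  F5: runs — C8 -1->-8; result 64.
  A2: runs — F5 8->64; C8 -1->-8; result -8.
  D4: runs — A2 -1->-8; result -16.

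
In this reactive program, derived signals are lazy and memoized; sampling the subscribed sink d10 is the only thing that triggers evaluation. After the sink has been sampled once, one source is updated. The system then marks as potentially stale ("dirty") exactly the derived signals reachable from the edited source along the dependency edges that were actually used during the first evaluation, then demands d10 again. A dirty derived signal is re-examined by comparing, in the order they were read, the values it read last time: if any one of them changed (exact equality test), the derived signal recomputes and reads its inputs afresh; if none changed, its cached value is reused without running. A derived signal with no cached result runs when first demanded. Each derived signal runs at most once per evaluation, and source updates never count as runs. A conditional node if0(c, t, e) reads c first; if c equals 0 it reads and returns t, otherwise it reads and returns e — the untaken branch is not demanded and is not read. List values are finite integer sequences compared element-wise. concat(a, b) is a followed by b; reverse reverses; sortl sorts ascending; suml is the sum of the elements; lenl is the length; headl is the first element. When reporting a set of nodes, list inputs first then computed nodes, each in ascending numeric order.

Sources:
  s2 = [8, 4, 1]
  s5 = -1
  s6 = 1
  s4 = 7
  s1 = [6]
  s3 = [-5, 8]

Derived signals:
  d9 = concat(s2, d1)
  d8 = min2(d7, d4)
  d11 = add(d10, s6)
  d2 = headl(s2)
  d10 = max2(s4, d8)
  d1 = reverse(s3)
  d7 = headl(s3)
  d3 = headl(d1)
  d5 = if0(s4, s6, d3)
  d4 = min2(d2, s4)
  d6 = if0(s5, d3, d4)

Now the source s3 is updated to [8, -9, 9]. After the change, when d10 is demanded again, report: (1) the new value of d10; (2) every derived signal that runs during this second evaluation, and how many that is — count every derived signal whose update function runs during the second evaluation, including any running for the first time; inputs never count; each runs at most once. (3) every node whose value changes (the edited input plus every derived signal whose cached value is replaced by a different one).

First demand of the output computes:
  d2 = headl([8, 4, 1]) = 8
  d4 = min2(8, 7) = 7
  d7 = headl([-5, 8]) = -5
  d8 = min2(-5, 7) = -5
  d10 = max2(7, -5) = 7

After the edit, cleaning proceeds:
  d7: a read changed (s3 [-5, 8]->[8, -9, 9]) — executes, giving 8.
  d8: a read changed (d7 -5->8) — executes, giving 7.
  d10: a read changed (d8 -5->7) — executes, giving 7 — identical to its old value.

Demanding d10 again yields 7.
3 derived signals run: d7, d8, d10.
The nodes whose values change: s3, d7, d8.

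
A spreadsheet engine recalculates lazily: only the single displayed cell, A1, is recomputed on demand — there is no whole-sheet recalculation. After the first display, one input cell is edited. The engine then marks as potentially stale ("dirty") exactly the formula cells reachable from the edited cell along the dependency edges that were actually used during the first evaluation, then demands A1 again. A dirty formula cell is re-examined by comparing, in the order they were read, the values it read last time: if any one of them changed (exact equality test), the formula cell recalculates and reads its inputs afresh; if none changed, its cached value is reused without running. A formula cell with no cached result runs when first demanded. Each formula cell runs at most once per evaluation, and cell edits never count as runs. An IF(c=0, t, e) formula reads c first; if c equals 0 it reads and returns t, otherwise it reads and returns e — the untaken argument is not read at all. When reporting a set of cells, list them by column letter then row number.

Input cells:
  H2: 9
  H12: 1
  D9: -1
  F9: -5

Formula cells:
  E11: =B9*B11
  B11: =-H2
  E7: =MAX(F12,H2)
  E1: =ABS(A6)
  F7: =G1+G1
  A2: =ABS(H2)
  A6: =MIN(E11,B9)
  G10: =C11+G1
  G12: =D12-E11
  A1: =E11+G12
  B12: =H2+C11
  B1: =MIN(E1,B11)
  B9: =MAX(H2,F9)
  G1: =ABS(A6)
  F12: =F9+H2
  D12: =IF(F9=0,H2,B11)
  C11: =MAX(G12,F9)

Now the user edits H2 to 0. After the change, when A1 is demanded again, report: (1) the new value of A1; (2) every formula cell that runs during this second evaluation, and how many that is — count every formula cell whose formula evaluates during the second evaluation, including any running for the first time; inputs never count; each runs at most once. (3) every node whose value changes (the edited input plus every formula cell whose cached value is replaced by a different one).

New value of A1: 0.
Formula cells that run: A1, B9, B11, D12, E11, G12 — 6 in total.
Values that change: A1, B9, B11, D12, E11, G12, H2.

First evaluation (everything demanded from the output):
  B9 = MAX(9, -5) = 9
  B11 = -(9) = -9
  D12 = IF(F9=0: F9=-5 -> else branch B11) = -9
  E11 = 9 * -9 = -81
  G12 = -9 - -81 = 72
  A1 = -81 + 72 = -9

Propagation after the edit:
  B9: runs — H2 9->0; result 0.
  B11: runs — H2 9->0; result 0.
  D12: runs — B11 -9->0; result 0.
  E11: runs — B9 9->0; B11 -9->0; result 0.
  G12: runs — D12 -9->0; E11 -81->0; result 0.
  A1: runs — E11 -81->0; G12 72->0; result 0.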